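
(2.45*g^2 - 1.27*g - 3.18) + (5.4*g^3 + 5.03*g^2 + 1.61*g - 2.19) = 5.4*g^3 + 7.48*g^2 + 0.34*g - 5.37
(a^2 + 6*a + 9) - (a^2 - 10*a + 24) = 16*a - 15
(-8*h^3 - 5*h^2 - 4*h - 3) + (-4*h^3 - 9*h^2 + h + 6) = -12*h^3 - 14*h^2 - 3*h + 3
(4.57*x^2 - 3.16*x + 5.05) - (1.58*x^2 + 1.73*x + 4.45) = 2.99*x^2 - 4.89*x + 0.6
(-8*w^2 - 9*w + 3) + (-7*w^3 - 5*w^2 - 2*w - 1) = -7*w^3 - 13*w^2 - 11*w + 2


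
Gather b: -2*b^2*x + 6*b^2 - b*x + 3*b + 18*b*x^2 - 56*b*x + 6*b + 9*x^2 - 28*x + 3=b^2*(6 - 2*x) + b*(18*x^2 - 57*x + 9) + 9*x^2 - 28*x + 3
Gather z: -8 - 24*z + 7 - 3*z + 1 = -27*z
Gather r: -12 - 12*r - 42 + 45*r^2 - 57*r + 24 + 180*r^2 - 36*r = 225*r^2 - 105*r - 30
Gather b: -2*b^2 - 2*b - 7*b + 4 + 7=-2*b^2 - 9*b + 11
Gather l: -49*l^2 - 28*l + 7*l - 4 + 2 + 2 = -49*l^2 - 21*l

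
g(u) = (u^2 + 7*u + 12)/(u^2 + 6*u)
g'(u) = (-2*u - 6)*(u^2 + 7*u + 12)/(u^2 + 6*u)^2 + (2*u + 7)/(u^2 + 6*u) = (-u^2 - 24*u - 72)/(u^2*(u^2 + 12*u + 36))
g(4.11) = 1.39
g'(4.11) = -0.11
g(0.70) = 3.71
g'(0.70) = -4.06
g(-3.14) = 0.01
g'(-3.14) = -0.08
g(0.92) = 3.03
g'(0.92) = -2.34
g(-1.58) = -0.49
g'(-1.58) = -0.75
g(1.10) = 2.68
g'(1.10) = -1.63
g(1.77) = 2.00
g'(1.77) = -0.62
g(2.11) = 1.82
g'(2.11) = -0.43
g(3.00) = 1.56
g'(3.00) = -0.21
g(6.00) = 1.25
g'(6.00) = -0.05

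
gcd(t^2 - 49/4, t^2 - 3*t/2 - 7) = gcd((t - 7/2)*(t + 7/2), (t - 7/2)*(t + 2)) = t - 7/2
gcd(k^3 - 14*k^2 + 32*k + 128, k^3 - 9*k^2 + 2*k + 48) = k^2 - 6*k - 16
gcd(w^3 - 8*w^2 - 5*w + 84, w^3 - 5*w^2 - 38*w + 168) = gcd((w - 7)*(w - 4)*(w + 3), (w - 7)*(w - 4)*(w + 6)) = w^2 - 11*w + 28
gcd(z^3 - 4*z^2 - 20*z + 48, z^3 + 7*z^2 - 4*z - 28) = z - 2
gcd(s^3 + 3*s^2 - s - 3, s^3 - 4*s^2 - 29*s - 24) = s^2 + 4*s + 3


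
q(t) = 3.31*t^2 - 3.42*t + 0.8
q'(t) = 6.62*t - 3.42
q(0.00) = 0.80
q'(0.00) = -3.42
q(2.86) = 18.09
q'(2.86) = 15.51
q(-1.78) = 17.38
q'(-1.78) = -15.20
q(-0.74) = 5.14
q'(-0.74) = -8.32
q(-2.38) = 27.69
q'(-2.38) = -19.18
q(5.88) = 95.13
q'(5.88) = 35.51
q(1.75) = 4.95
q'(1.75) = 8.16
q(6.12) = 103.84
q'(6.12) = 37.09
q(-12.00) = 518.48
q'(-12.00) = -82.86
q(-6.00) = 140.48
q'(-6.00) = -43.14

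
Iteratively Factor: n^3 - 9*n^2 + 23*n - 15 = (n - 5)*(n^2 - 4*n + 3) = (n - 5)*(n - 3)*(n - 1)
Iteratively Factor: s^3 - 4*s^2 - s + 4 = (s - 1)*(s^2 - 3*s - 4) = (s - 1)*(s + 1)*(s - 4)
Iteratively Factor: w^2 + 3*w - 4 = (w - 1)*(w + 4)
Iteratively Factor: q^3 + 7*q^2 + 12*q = (q)*(q^2 + 7*q + 12) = q*(q + 4)*(q + 3)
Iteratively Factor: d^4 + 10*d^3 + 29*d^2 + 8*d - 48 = (d + 4)*(d^3 + 6*d^2 + 5*d - 12) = (d + 4)^2*(d^2 + 2*d - 3) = (d + 3)*(d + 4)^2*(d - 1)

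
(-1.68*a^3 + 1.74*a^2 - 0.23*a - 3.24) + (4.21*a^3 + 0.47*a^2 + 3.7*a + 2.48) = 2.53*a^3 + 2.21*a^2 + 3.47*a - 0.76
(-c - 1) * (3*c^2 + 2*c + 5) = -3*c^3 - 5*c^2 - 7*c - 5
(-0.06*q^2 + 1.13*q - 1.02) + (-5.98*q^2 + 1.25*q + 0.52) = -6.04*q^2 + 2.38*q - 0.5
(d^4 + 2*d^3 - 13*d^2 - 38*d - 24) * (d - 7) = d^5 - 5*d^4 - 27*d^3 + 53*d^2 + 242*d + 168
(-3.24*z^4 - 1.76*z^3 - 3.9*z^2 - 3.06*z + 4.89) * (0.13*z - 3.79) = -0.4212*z^5 + 12.0508*z^4 + 6.1634*z^3 + 14.3832*z^2 + 12.2331*z - 18.5331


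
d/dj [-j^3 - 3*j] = -3*j^2 - 3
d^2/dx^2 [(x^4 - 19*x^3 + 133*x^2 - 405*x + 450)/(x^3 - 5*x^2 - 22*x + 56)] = 2*(85*x^6 - 2307*x^5 + 24549*x^4 - 128173*x^3 + 340890*x^2 - 446052*x + 261928)/(x^9 - 15*x^8 + 9*x^7 + 703*x^6 - 1878*x^5 - 10452*x^4 + 35720*x^3 + 34272*x^2 - 206976*x + 175616)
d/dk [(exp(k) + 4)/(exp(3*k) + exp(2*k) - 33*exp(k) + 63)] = (-2*exp(2*k) - 19*exp(k) - 65)*exp(k)/(exp(5*k) + 5*exp(4*k) - 50*exp(3*k) - 90*exp(2*k) + 945*exp(k) - 1323)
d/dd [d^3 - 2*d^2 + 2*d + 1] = 3*d^2 - 4*d + 2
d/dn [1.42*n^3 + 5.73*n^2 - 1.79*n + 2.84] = 4.26*n^2 + 11.46*n - 1.79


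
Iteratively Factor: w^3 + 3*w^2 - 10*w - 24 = (w + 2)*(w^2 + w - 12) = (w + 2)*(w + 4)*(w - 3)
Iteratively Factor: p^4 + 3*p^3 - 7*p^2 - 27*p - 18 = (p - 3)*(p^3 + 6*p^2 + 11*p + 6) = (p - 3)*(p + 2)*(p^2 + 4*p + 3) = (p - 3)*(p + 2)*(p + 3)*(p + 1)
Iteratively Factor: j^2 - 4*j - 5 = (j + 1)*(j - 5)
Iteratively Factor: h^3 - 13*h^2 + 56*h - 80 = (h - 5)*(h^2 - 8*h + 16) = (h - 5)*(h - 4)*(h - 4)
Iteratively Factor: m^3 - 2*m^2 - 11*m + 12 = (m - 1)*(m^2 - m - 12) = (m - 4)*(m - 1)*(m + 3)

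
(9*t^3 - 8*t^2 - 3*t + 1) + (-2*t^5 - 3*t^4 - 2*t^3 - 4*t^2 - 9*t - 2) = -2*t^5 - 3*t^4 + 7*t^3 - 12*t^2 - 12*t - 1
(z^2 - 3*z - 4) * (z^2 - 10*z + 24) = z^4 - 13*z^3 + 50*z^2 - 32*z - 96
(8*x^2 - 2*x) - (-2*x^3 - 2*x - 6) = 2*x^3 + 8*x^2 + 6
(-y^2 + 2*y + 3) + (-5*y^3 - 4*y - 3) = -5*y^3 - y^2 - 2*y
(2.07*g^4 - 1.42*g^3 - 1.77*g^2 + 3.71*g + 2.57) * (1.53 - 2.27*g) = -4.6989*g^5 + 6.3905*g^4 + 1.8453*g^3 - 11.1298*g^2 - 0.1576*g + 3.9321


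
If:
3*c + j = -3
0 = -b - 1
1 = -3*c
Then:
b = -1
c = -1/3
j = -2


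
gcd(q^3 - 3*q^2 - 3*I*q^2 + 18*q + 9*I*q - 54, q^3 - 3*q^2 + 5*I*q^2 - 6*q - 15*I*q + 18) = q^2 + q*(-3 + 3*I) - 9*I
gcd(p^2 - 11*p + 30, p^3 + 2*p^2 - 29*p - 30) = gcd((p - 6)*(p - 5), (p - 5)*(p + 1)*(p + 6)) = p - 5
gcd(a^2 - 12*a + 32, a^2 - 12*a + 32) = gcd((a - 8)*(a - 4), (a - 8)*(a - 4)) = a^2 - 12*a + 32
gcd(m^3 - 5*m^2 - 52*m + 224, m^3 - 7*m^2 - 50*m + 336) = m^2 - m - 56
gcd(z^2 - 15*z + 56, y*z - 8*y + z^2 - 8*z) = z - 8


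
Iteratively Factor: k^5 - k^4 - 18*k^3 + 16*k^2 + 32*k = (k - 2)*(k^4 + k^3 - 16*k^2 - 16*k) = k*(k - 2)*(k^3 + k^2 - 16*k - 16) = k*(k - 4)*(k - 2)*(k^2 + 5*k + 4) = k*(k - 4)*(k - 2)*(k + 4)*(k + 1)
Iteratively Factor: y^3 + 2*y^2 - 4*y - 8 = (y - 2)*(y^2 + 4*y + 4) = (y - 2)*(y + 2)*(y + 2)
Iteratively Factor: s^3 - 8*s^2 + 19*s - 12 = (s - 1)*(s^2 - 7*s + 12) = (s - 4)*(s - 1)*(s - 3)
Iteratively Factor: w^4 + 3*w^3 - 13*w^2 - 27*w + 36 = (w - 1)*(w^3 + 4*w^2 - 9*w - 36) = (w - 1)*(w + 4)*(w^2 - 9) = (w - 3)*(w - 1)*(w + 4)*(w + 3)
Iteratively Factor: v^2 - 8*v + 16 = (v - 4)*(v - 4)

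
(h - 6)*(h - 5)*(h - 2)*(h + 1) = h^4 - 12*h^3 + 39*h^2 - 8*h - 60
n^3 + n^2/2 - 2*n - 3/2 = (n - 3/2)*(n + 1)^2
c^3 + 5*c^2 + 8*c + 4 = (c + 1)*(c + 2)^2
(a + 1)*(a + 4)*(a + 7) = a^3 + 12*a^2 + 39*a + 28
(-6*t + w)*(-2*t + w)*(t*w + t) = 12*t^3*w + 12*t^3 - 8*t^2*w^2 - 8*t^2*w + t*w^3 + t*w^2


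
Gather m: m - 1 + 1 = m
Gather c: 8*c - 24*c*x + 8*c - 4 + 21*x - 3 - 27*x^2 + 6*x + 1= c*(16 - 24*x) - 27*x^2 + 27*x - 6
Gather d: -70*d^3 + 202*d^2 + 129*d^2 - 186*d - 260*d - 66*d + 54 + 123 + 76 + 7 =-70*d^3 + 331*d^2 - 512*d + 260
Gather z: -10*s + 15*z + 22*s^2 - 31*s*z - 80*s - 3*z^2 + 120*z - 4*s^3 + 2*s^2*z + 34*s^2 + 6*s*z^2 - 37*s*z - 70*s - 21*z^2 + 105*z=-4*s^3 + 56*s^2 - 160*s + z^2*(6*s - 24) + z*(2*s^2 - 68*s + 240)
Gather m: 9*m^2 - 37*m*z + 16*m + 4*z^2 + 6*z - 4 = 9*m^2 + m*(16 - 37*z) + 4*z^2 + 6*z - 4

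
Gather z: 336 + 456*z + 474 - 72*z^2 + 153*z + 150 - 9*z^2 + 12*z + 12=-81*z^2 + 621*z + 972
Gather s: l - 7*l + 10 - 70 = -6*l - 60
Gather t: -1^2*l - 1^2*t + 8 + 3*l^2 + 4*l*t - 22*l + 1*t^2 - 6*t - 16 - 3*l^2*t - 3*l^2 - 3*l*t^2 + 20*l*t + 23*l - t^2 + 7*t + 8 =-3*l*t^2 + t*(-3*l^2 + 24*l)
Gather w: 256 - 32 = 224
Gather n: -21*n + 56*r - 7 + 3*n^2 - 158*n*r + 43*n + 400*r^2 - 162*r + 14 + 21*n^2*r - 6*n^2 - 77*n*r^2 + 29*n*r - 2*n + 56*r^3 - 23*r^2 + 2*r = n^2*(21*r - 3) + n*(-77*r^2 - 129*r + 20) + 56*r^3 + 377*r^2 - 104*r + 7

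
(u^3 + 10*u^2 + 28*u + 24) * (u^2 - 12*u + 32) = u^5 - 2*u^4 - 60*u^3 + 8*u^2 + 608*u + 768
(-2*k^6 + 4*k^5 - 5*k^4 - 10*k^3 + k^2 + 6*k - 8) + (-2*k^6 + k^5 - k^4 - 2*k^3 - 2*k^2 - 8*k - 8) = -4*k^6 + 5*k^5 - 6*k^4 - 12*k^3 - k^2 - 2*k - 16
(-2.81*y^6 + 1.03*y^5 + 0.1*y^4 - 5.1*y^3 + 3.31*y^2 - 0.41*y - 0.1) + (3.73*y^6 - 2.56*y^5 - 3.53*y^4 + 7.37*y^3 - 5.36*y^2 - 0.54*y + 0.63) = 0.92*y^6 - 1.53*y^5 - 3.43*y^4 + 2.27*y^3 - 2.05*y^2 - 0.95*y + 0.53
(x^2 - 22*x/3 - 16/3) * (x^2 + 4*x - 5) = x^4 - 10*x^3/3 - 119*x^2/3 + 46*x/3 + 80/3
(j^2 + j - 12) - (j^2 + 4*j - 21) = 9 - 3*j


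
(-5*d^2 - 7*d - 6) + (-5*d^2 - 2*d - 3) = -10*d^2 - 9*d - 9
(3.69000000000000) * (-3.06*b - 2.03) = -11.2914*b - 7.4907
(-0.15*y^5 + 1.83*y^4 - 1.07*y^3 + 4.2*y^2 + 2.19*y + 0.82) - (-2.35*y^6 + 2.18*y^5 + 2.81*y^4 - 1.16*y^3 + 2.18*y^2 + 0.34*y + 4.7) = 2.35*y^6 - 2.33*y^5 - 0.98*y^4 + 0.0899999999999999*y^3 + 2.02*y^2 + 1.85*y - 3.88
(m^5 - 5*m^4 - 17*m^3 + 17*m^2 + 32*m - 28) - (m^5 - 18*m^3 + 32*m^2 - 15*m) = -5*m^4 + m^3 - 15*m^2 + 47*m - 28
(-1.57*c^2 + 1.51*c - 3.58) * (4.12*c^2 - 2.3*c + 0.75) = -6.4684*c^4 + 9.8322*c^3 - 19.4001*c^2 + 9.3665*c - 2.685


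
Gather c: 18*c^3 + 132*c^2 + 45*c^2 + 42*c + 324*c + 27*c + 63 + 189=18*c^3 + 177*c^2 + 393*c + 252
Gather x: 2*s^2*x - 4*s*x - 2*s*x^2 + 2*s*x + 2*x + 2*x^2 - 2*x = x^2*(2 - 2*s) + x*(2*s^2 - 2*s)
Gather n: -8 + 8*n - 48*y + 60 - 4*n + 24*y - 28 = 4*n - 24*y + 24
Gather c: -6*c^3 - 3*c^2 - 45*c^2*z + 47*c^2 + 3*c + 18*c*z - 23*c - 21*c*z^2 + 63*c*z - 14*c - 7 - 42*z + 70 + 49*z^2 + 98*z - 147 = -6*c^3 + c^2*(44 - 45*z) + c*(-21*z^2 + 81*z - 34) + 49*z^2 + 56*z - 84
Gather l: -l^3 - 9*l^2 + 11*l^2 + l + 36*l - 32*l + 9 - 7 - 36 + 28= -l^3 + 2*l^2 + 5*l - 6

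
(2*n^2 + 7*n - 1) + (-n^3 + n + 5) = -n^3 + 2*n^2 + 8*n + 4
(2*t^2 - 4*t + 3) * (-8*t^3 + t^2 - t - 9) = -16*t^5 + 34*t^4 - 30*t^3 - 11*t^2 + 33*t - 27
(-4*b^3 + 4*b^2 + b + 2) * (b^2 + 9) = -4*b^5 + 4*b^4 - 35*b^3 + 38*b^2 + 9*b + 18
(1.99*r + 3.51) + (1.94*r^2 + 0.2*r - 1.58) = 1.94*r^2 + 2.19*r + 1.93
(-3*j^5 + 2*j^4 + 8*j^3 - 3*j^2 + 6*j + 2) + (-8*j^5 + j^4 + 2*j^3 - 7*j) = -11*j^5 + 3*j^4 + 10*j^3 - 3*j^2 - j + 2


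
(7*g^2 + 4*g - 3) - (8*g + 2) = 7*g^2 - 4*g - 5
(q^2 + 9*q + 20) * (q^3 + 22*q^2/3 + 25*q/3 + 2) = q^5 + 49*q^4/3 + 283*q^3/3 + 671*q^2/3 + 554*q/3 + 40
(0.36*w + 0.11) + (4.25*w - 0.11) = 4.61*w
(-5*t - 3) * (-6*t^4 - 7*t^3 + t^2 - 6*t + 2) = 30*t^5 + 53*t^4 + 16*t^3 + 27*t^2 + 8*t - 6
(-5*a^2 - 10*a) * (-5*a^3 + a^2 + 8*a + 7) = 25*a^5 + 45*a^4 - 50*a^3 - 115*a^2 - 70*a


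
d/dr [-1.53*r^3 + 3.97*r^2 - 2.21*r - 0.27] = -4.59*r^2 + 7.94*r - 2.21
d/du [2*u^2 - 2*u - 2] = 4*u - 2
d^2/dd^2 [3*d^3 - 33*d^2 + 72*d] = 18*d - 66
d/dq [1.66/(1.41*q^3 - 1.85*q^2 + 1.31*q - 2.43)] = (-7.0218*q^2 + 6.142*q - 2.1746)/(1.41*q^3 - 1.85*q^2 + 1.31*q - 2.43)^2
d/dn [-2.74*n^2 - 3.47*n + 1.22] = -5.48*n - 3.47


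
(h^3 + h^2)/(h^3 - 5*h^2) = (h + 1)/(h - 5)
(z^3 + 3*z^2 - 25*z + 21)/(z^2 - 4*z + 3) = z + 7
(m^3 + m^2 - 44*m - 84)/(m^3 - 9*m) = (m^3 + m^2 - 44*m - 84)/(m*(m^2 - 9))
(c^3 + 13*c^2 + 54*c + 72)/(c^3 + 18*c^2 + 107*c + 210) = (c^2 + 7*c + 12)/(c^2 + 12*c + 35)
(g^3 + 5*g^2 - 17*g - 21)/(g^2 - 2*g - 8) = (-g^3 - 5*g^2 + 17*g + 21)/(-g^2 + 2*g + 8)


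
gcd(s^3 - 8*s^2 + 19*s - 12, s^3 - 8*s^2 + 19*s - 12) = s^3 - 8*s^2 + 19*s - 12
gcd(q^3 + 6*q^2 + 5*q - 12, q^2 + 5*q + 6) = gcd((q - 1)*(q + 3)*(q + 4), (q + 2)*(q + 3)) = q + 3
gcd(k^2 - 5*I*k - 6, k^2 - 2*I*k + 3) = k - 3*I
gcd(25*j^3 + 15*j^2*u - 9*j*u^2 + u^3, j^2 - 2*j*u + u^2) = 1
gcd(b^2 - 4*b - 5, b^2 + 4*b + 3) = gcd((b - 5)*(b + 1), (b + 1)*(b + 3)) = b + 1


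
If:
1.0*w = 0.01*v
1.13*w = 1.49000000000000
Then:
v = 131.86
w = 1.32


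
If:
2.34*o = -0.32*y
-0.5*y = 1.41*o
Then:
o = 0.00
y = 0.00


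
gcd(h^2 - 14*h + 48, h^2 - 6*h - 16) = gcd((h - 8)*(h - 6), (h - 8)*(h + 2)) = h - 8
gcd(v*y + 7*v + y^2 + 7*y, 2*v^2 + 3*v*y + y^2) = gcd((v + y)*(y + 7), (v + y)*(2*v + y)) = v + y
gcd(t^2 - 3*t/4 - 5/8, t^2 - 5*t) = 1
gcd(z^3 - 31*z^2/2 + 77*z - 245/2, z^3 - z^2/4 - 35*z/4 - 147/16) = z - 7/2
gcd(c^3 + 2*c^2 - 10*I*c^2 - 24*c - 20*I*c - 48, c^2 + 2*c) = c + 2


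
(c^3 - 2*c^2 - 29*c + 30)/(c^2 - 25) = (c^2 - 7*c + 6)/(c - 5)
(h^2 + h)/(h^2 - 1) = h/(h - 1)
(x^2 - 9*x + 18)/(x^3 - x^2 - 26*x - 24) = (x - 3)/(x^2 + 5*x + 4)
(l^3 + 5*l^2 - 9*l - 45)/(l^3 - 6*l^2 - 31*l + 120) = (l + 3)/(l - 8)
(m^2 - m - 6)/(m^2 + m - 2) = (m - 3)/(m - 1)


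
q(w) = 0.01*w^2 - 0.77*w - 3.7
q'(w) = 0.02*w - 0.77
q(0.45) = -4.04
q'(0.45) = -0.76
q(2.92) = -5.86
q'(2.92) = -0.71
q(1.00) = -4.46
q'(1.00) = -0.75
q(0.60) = -4.16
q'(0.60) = -0.76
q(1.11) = -4.54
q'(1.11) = -0.75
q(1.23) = -4.63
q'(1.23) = -0.75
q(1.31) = -4.69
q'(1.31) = -0.74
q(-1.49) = -2.53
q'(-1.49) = -0.80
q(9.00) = -9.82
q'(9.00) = -0.59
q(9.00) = -9.82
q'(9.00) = -0.59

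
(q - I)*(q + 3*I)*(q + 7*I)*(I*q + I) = I*q^4 - 9*q^3 + I*q^3 - 9*q^2 - 11*I*q^2 - 21*q - 11*I*q - 21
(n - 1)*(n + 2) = n^2 + n - 2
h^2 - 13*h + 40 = (h - 8)*(h - 5)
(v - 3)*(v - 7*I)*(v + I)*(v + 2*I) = v^4 - 3*v^3 - 4*I*v^3 + 19*v^2 + 12*I*v^2 - 57*v + 14*I*v - 42*I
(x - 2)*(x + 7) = x^2 + 5*x - 14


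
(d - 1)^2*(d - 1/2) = d^3 - 5*d^2/2 + 2*d - 1/2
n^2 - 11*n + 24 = (n - 8)*(n - 3)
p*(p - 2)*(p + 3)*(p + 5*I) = p^4 + p^3 + 5*I*p^3 - 6*p^2 + 5*I*p^2 - 30*I*p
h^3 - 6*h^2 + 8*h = h*(h - 4)*(h - 2)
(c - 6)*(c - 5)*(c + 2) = c^3 - 9*c^2 + 8*c + 60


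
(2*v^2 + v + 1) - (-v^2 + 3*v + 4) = 3*v^2 - 2*v - 3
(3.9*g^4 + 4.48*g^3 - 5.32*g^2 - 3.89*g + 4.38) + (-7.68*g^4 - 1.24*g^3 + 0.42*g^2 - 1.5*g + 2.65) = -3.78*g^4 + 3.24*g^3 - 4.9*g^2 - 5.39*g + 7.03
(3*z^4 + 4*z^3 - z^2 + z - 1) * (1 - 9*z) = -27*z^5 - 33*z^4 + 13*z^3 - 10*z^2 + 10*z - 1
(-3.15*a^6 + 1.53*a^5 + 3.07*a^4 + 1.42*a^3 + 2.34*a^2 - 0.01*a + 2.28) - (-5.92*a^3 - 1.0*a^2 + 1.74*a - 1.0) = -3.15*a^6 + 1.53*a^5 + 3.07*a^4 + 7.34*a^3 + 3.34*a^2 - 1.75*a + 3.28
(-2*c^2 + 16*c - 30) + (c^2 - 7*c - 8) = -c^2 + 9*c - 38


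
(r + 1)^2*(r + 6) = r^3 + 8*r^2 + 13*r + 6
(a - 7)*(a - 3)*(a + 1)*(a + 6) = a^4 - 3*a^3 - 43*a^2 + 87*a + 126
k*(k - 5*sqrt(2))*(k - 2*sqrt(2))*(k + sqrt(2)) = k^4 - 6*sqrt(2)*k^3 + 6*k^2 + 20*sqrt(2)*k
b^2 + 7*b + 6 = (b + 1)*(b + 6)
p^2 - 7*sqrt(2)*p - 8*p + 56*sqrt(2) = (p - 8)*(p - 7*sqrt(2))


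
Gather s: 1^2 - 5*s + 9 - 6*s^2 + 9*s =-6*s^2 + 4*s + 10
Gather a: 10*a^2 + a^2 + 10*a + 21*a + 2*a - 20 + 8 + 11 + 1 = 11*a^2 + 33*a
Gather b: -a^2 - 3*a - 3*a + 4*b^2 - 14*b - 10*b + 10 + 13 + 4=-a^2 - 6*a + 4*b^2 - 24*b + 27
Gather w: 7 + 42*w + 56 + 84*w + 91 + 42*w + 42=168*w + 196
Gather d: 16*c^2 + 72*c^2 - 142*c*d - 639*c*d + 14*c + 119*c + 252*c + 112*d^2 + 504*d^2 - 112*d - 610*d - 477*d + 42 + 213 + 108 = 88*c^2 + 385*c + 616*d^2 + d*(-781*c - 1199) + 363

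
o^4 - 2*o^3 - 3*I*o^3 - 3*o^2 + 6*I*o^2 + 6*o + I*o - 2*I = (o - 2)*(o - I)^3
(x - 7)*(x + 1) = x^2 - 6*x - 7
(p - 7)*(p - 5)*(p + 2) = p^3 - 10*p^2 + 11*p + 70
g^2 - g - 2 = (g - 2)*(g + 1)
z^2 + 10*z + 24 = (z + 4)*(z + 6)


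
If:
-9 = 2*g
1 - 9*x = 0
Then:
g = -9/2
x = 1/9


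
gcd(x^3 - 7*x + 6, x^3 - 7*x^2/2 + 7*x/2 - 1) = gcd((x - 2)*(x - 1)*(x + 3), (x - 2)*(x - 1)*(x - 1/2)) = x^2 - 3*x + 2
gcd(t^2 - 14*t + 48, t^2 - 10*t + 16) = t - 8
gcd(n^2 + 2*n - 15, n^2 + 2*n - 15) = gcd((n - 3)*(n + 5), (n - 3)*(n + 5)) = n^2 + 2*n - 15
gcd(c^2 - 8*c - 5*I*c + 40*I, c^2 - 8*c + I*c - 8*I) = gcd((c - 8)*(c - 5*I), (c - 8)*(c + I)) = c - 8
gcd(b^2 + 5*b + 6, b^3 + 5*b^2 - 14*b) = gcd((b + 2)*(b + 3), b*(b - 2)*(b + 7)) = 1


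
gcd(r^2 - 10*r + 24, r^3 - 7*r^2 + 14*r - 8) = r - 4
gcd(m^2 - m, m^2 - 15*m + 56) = 1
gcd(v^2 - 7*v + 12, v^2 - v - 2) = 1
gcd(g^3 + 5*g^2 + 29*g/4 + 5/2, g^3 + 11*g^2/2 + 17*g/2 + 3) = g^2 + 5*g/2 + 1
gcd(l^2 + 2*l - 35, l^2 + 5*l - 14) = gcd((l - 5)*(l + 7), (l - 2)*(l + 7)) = l + 7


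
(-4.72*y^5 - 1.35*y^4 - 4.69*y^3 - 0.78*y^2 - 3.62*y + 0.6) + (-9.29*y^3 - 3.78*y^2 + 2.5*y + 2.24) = -4.72*y^5 - 1.35*y^4 - 13.98*y^3 - 4.56*y^2 - 1.12*y + 2.84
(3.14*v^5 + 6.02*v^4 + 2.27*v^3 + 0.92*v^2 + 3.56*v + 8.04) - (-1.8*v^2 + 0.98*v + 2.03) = 3.14*v^5 + 6.02*v^4 + 2.27*v^3 + 2.72*v^2 + 2.58*v + 6.01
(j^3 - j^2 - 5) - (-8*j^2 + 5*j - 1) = j^3 + 7*j^2 - 5*j - 4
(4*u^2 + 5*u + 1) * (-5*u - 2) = -20*u^3 - 33*u^2 - 15*u - 2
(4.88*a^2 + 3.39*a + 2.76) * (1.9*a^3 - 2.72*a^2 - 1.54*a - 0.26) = 9.272*a^5 - 6.8326*a^4 - 11.492*a^3 - 13.9966*a^2 - 5.1318*a - 0.7176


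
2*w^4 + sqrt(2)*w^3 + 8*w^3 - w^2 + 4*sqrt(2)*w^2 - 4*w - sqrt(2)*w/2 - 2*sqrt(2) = (w + 4)*(w - sqrt(2)/2)*(sqrt(2)*w + 1)^2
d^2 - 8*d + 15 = (d - 5)*(d - 3)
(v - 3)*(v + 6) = v^2 + 3*v - 18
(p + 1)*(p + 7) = p^2 + 8*p + 7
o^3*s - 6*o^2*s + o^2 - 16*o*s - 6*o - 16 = (o - 8)*(o + 2)*(o*s + 1)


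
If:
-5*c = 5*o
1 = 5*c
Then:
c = 1/5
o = -1/5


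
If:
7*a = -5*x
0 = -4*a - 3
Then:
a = -3/4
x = 21/20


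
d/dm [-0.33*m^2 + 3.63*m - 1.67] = 3.63 - 0.66*m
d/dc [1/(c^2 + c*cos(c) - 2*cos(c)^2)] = (c*sin(c) - 2*c - 2*sin(2*c) - cos(c))/((c - cos(c))^2*(c + 2*cos(c))^2)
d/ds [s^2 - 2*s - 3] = 2*s - 2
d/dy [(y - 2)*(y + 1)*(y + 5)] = 3*y^2 + 8*y - 7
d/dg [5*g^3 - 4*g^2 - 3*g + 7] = 15*g^2 - 8*g - 3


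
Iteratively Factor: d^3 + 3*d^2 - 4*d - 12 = (d - 2)*(d^2 + 5*d + 6) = (d - 2)*(d + 2)*(d + 3)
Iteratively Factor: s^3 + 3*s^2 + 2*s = (s + 1)*(s^2 + 2*s) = s*(s + 1)*(s + 2)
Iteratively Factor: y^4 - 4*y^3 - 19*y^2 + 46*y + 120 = (y - 5)*(y^3 + y^2 - 14*y - 24) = (y - 5)*(y + 3)*(y^2 - 2*y - 8) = (y - 5)*(y + 2)*(y + 3)*(y - 4)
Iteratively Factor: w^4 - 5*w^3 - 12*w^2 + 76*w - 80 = (w - 5)*(w^3 - 12*w + 16) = (w - 5)*(w + 4)*(w^2 - 4*w + 4) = (w - 5)*(w - 2)*(w + 4)*(w - 2)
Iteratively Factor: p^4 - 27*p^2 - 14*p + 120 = (p - 5)*(p^3 + 5*p^2 - 2*p - 24) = (p - 5)*(p + 4)*(p^2 + p - 6) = (p - 5)*(p - 2)*(p + 4)*(p + 3)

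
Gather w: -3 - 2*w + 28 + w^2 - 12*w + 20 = w^2 - 14*w + 45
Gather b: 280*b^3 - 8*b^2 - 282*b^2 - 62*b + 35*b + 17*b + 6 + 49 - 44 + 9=280*b^3 - 290*b^2 - 10*b + 20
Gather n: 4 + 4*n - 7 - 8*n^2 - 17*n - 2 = -8*n^2 - 13*n - 5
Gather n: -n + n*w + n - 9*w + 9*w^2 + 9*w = n*w + 9*w^2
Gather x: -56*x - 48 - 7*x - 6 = -63*x - 54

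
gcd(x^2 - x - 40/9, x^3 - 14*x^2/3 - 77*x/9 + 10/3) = x + 5/3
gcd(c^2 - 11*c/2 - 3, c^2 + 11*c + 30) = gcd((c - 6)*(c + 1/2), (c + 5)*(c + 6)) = 1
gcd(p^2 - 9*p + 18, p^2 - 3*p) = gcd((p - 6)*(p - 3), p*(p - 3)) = p - 3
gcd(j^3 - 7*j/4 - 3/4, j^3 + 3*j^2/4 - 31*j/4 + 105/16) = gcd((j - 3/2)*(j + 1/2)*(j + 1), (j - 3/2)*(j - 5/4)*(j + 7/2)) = j - 3/2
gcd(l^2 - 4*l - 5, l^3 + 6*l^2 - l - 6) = l + 1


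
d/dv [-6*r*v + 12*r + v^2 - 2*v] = -6*r + 2*v - 2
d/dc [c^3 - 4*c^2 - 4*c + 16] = 3*c^2 - 8*c - 4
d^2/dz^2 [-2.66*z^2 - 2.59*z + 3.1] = -5.32000000000000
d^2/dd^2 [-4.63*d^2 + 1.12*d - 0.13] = -9.26000000000000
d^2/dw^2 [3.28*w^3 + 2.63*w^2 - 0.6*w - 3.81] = 19.68*w + 5.26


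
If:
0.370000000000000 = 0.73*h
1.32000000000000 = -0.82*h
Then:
No Solution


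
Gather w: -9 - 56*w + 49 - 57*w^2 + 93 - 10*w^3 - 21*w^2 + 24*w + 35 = -10*w^3 - 78*w^2 - 32*w + 168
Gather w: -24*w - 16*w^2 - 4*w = -16*w^2 - 28*w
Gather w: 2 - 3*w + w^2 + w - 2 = w^2 - 2*w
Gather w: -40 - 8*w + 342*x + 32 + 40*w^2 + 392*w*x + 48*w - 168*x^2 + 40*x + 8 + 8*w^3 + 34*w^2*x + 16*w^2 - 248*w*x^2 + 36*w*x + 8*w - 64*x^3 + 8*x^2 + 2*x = 8*w^3 + w^2*(34*x + 56) + w*(-248*x^2 + 428*x + 48) - 64*x^3 - 160*x^2 + 384*x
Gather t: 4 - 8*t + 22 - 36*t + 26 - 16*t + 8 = 60 - 60*t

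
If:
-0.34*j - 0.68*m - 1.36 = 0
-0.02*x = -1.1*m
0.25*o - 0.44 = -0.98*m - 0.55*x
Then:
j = -0.0363636363636364*x - 4.0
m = 0.0181818181818182*x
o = 1.76 - 2.27127272727273*x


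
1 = 1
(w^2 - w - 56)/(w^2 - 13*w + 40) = (w + 7)/(w - 5)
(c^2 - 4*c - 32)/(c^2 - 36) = (c^2 - 4*c - 32)/(c^2 - 36)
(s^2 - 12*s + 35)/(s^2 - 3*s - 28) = (s - 5)/(s + 4)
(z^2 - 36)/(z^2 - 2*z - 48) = (z - 6)/(z - 8)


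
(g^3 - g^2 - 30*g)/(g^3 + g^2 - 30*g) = (g^2 - g - 30)/(g^2 + g - 30)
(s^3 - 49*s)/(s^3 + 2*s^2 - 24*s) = (s^2 - 49)/(s^2 + 2*s - 24)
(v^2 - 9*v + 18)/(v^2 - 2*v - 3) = (v - 6)/(v + 1)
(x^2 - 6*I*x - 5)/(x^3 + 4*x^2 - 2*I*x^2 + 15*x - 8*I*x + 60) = (x - I)/(x^2 + x*(4 + 3*I) + 12*I)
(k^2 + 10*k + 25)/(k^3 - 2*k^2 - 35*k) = (k + 5)/(k*(k - 7))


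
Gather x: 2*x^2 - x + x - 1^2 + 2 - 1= 2*x^2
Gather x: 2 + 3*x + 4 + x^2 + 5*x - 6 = x^2 + 8*x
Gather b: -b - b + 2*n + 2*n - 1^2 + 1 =-2*b + 4*n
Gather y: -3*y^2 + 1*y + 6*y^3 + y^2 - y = 6*y^3 - 2*y^2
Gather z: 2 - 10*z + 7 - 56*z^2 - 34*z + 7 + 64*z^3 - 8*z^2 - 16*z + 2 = 64*z^3 - 64*z^2 - 60*z + 18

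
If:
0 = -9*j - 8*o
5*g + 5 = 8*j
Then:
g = -64*o/45 - 1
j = -8*o/9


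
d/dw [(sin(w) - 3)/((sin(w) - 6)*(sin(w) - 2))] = (6*sin(w) + cos(w)^2 - 13)*cos(w)/((sin(w) - 6)^2*(sin(w) - 2)^2)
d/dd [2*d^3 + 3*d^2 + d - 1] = 6*d^2 + 6*d + 1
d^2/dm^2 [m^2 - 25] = 2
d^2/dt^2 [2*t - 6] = 0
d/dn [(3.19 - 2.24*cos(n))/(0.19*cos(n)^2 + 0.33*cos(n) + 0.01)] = 9.18273645546373*(-0.4256*cos(n)^2 + 1.2122*cos(n) + 1.0751)*sin(n)/(-0.575757575757576*sin(n)^2 + 1.0*cos(n) + 0.606060606060606)^2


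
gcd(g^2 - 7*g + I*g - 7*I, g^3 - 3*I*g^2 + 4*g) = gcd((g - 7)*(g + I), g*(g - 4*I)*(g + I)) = g + I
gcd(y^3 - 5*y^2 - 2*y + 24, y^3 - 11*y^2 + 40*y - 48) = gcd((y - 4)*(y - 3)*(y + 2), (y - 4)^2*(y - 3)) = y^2 - 7*y + 12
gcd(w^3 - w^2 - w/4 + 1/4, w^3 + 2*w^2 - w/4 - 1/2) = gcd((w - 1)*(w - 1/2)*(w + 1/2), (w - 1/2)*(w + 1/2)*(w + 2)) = w^2 - 1/4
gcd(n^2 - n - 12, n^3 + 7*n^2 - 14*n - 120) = n - 4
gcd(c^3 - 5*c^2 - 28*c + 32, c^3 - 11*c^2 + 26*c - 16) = c^2 - 9*c + 8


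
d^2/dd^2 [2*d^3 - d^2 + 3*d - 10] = 12*d - 2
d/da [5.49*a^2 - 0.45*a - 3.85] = 10.98*a - 0.45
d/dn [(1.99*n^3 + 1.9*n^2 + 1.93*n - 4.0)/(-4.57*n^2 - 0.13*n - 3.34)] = (-9.0943*n^4 - 0.517399999999999*n^3 - 11.3667*n^2 - 49.252*n - 6.9662)/(20.8849*n^4 + 1.1882*n^3 + 30.5445*n^2 + 0.8684*n + 11.1556)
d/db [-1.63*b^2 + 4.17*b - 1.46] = 4.17 - 3.26*b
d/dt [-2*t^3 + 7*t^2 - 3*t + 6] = -6*t^2 + 14*t - 3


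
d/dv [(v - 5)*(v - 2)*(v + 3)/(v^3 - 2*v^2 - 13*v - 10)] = 2*(v^2 + 8*v + 10)/(v^4 + 6*v^3 + 13*v^2 + 12*v + 4)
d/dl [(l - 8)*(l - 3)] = 2*l - 11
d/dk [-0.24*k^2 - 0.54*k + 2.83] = -0.48*k - 0.54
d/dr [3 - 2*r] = -2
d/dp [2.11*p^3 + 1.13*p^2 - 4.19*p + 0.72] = 6.33*p^2 + 2.26*p - 4.19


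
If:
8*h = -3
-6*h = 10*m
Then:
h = -3/8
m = 9/40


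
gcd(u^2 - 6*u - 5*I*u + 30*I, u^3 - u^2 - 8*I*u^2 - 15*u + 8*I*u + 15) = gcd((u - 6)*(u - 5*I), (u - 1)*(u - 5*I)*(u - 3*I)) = u - 5*I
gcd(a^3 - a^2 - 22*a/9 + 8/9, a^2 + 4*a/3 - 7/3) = 1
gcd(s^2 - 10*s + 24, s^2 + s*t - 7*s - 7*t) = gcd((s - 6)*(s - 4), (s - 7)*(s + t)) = 1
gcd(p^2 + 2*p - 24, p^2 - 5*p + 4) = p - 4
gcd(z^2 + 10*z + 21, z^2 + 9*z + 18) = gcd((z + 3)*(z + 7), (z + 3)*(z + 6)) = z + 3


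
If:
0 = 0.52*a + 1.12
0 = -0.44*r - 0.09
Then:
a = -2.15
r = -0.20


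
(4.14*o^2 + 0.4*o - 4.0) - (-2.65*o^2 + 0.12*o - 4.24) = 6.79*o^2 + 0.28*o + 0.24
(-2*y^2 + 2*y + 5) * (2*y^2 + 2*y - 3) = -4*y^4 + 20*y^2 + 4*y - 15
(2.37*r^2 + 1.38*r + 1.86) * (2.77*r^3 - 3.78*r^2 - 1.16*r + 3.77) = 6.5649*r^5 - 5.136*r^4 - 2.8134*r^3 + 0.3033*r^2 + 3.045*r + 7.0122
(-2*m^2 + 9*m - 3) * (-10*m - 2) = 20*m^3 - 86*m^2 + 12*m + 6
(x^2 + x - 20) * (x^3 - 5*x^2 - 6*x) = x^5 - 4*x^4 - 31*x^3 + 94*x^2 + 120*x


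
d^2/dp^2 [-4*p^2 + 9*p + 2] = -8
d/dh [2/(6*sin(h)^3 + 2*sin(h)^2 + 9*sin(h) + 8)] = 2*(-4*sin(h) + 9*cos(2*h) - 18)*cos(h)/(6*sin(h)^3 + 2*sin(h)^2 + 9*sin(h) + 8)^2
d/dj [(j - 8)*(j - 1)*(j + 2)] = 3*j^2 - 14*j - 10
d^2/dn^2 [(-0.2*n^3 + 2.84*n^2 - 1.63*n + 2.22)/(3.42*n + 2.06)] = (-4.67856*n^3 - 8.45424000000003*n^2 - 5.09232*n + 99.003016)/(40.001688*n^3 + 72.283752*n^2 + 43.539336*n + 8.741816)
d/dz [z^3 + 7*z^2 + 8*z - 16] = 3*z^2 + 14*z + 8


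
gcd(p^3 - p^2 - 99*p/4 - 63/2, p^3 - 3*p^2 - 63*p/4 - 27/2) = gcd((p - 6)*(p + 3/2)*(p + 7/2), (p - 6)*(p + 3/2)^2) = p^2 - 9*p/2 - 9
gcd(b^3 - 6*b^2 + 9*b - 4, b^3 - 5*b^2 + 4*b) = b^2 - 5*b + 4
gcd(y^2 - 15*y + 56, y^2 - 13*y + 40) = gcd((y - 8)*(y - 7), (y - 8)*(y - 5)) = y - 8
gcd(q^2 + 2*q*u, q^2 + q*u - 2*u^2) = q + 2*u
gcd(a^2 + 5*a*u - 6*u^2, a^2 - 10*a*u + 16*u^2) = 1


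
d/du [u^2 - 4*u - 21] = 2*u - 4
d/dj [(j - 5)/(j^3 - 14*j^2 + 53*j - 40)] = (9 - 2*j)/(j^4 - 18*j^3 + 97*j^2 - 144*j + 64)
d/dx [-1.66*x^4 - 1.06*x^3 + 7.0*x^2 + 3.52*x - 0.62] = -6.64*x^3 - 3.18*x^2 + 14.0*x + 3.52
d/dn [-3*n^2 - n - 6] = -6*n - 1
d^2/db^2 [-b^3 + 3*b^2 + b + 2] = 6 - 6*b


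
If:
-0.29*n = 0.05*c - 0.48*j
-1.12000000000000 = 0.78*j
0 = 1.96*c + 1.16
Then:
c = -0.59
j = -1.44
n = -2.27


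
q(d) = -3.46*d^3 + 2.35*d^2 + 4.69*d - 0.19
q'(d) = -10.38*d^2 + 4.7*d + 4.69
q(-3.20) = 122.24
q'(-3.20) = -116.64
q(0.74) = 3.17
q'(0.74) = 2.48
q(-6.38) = 964.08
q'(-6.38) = -447.81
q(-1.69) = 15.30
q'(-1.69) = -32.90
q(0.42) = 1.94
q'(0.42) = 4.83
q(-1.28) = 4.91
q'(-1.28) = -18.33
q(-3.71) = 191.44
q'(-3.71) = -155.62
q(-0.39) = -1.46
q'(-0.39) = 1.28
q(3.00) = -58.39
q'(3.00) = -74.63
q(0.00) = -0.19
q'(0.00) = 4.69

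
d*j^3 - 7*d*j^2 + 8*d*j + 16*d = (j - 4)^2*(d*j + d)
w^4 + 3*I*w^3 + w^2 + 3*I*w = w*(w - I)*(w + I)*(w + 3*I)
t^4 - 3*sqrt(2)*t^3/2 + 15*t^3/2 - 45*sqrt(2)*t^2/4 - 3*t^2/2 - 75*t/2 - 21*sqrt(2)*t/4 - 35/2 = (t + 1/2)*(t + 7)*(t - 5*sqrt(2)/2)*(t + sqrt(2))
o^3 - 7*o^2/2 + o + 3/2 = (o - 3)*(o - 1)*(o + 1/2)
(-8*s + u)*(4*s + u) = -32*s^2 - 4*s*u + u^2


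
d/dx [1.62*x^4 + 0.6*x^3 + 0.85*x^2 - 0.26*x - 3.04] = 6.48*x^3 + 1.8*x^2 + 1.7*x - 0.26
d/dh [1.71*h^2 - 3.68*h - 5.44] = 3.42*h - 3.68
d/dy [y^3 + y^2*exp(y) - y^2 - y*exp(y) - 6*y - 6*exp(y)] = y^2*exp(y) + 3*y^2 + y*exp(y) - 2*y - 7*exp(y) - 6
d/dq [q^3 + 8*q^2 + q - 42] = 3*q^2 + 16*q + 1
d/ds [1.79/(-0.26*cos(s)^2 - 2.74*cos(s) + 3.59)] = -(0.9308*cos(s) + 4.9046)*sin(s)/(0.26*cos(s)^2 + 2.74*cos(s) - 3.59)^2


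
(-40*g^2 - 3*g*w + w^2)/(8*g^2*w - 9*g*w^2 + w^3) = (5*g + w)/(w*(-g + w))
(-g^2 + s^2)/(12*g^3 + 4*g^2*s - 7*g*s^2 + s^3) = (-g + s)/(12*g^2 - 8*g*s + s^2)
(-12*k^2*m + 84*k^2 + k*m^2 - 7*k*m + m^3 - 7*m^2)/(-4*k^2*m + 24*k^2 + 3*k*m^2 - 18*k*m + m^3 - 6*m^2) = (3*k*m - 21*k - m^2 + 7*m)/(k*m - 6*k - m^2 + 6*m)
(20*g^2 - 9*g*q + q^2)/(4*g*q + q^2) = (20*g^2 - 9*g*q + q^2)/(q*(4*g + q))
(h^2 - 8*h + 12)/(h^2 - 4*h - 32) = (-h^2 + 8*h - 12)/(-h^2 + 4*h + 32)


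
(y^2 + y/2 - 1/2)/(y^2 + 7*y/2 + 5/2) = (2*y - 1)/(2*y + 5)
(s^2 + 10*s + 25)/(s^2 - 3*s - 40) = (s + 5)/(s - 8)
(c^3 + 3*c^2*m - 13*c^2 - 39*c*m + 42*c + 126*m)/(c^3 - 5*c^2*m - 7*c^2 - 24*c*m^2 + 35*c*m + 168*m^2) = (c - 6)/(c - 8*m)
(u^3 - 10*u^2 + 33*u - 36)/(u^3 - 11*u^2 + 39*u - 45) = (u - 4)/(u - 5)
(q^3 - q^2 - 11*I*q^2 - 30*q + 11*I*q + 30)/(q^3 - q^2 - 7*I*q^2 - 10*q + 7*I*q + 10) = (q - 6*I)/(q - 2*I)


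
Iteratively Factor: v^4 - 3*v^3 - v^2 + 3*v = (v - 3)*(v^3 - v) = (v - 3)*(v - 1)*(v^2 + v) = (v - 3)*(v - 1)*(v + 1)*(v)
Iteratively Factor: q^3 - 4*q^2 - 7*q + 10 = (q - 5)*(q^2 + q - 2) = (q - 5)*(q - 1)*(q + 2)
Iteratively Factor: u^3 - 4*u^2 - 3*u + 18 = (u + 2)*(u^2 - 6*u + 9) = (u - 3)*(u + 2)*(u - 3)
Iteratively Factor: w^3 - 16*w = (w - 4)*(w^2 + 4*w) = w*(w - 4)*(w + 4)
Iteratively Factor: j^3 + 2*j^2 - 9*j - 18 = (j + 3)*(j^2 - j - 6) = (j + 2)*(j + 3)*(j - 3)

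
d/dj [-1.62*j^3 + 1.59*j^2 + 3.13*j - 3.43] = -4.86*j^2 + 3.18*j + 3.13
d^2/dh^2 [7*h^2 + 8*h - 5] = 14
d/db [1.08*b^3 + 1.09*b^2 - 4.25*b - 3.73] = 3.24*b^2 + 2.18*b - 4.25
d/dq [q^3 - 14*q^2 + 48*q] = 3*q^2 - 28*q + 48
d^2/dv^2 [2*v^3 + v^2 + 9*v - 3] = 12*v + 2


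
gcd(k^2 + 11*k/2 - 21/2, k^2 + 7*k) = k + 7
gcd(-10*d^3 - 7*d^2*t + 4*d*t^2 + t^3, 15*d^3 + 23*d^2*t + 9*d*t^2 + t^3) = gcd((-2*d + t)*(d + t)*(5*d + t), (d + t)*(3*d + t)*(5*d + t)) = 5*d^2 + 6*d*t + t^2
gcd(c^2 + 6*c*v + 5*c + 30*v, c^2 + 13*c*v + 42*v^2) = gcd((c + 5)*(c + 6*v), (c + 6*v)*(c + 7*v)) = c + 6*v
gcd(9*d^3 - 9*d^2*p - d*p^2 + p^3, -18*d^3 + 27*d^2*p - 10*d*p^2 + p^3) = 3*d^2 - 4*d*p + p^2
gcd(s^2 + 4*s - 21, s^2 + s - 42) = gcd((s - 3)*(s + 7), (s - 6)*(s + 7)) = s + 7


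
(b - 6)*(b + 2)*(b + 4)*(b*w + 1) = b^4*w + b^3 - 28*b^2*w - 48*b*w - 28*b - 48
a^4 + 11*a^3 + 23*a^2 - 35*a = a*(a - 1)*(a + 5)*(a + 7)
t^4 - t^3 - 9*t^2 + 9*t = t*(t - 3)*(t - 1)*(t + 3)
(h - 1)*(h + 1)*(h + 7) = h^3 + 7*h^2 - h - 7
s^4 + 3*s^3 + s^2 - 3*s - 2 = (s - 1)*(s + 1)^2*(s + 2)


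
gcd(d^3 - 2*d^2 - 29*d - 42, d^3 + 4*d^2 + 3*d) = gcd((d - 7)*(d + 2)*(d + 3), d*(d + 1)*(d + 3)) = d + 3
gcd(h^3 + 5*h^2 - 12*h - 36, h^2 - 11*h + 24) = h - 3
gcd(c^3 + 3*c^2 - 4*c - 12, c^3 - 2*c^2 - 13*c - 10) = c + 2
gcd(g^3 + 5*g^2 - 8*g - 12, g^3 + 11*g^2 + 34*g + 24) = g^2 + 7*g + 6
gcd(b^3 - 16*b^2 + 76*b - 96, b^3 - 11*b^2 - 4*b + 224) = b - 8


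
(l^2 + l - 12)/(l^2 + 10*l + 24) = (l - 3)/(l + 6)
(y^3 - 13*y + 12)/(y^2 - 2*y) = (y^3 - 13*y + 12)/(y*(y - 2))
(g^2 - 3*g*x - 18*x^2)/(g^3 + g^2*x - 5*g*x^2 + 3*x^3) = (g - 6*x)/(g^2 - 2*g*x + x^2)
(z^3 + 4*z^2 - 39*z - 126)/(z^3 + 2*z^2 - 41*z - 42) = (z + 3)/(z + 1)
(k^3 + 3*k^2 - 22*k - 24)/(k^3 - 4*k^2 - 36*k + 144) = (k + 1)/(k - 6)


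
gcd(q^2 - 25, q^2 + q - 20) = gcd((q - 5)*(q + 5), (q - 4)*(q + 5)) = q + 5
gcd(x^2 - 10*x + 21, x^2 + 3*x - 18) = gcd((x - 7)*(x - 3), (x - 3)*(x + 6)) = x - 3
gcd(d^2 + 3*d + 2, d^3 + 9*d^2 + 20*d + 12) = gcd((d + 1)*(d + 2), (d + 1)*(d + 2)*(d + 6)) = d^2 + 3*d + 2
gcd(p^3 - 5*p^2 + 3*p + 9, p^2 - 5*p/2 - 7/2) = p + 1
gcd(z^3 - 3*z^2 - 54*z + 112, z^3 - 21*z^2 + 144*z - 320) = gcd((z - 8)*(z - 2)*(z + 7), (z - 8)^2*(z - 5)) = z - 8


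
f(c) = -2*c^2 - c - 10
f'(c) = -4*c - 1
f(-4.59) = -47.55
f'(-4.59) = 17.36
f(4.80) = -60.88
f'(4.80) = -20.20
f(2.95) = -30.36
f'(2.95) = -12.80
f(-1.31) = -12.12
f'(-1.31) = 4.24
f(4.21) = -49.66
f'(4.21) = -17.84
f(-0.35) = -9.90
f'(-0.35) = 0.40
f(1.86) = -18.78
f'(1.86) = -8.44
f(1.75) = -17.88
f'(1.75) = -8.00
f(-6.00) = -76.00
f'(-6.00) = 23.00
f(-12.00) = -286.00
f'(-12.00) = 47.00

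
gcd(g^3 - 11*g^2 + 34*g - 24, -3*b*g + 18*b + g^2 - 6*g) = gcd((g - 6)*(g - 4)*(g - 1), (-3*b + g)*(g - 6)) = g - 6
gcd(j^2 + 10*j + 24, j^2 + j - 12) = j + 4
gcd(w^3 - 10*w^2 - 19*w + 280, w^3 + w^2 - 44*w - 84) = w - 7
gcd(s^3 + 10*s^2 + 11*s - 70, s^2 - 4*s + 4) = s - 2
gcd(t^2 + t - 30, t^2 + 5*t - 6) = t + 6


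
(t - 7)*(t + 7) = t^2 - 49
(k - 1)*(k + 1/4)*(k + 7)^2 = k^4 + 53*k^3/4 + 153*k^2/4 - 161*k/4 - 49/4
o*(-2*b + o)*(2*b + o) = -4*b^2*o + o^3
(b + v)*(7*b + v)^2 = 49*b^3 + 63*b^2*v + 15*b*v^2 + v^3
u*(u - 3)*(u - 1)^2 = u^4 - 5*u^3 + 7*u^2 - 3*u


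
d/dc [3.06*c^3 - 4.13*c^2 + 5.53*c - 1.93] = 9.18*c^2 - 8.26*c + 5.53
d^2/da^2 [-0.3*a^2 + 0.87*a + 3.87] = -0.600000000000000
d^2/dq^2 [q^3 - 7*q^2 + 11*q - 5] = 6*q - 14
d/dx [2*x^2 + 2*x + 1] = 4*x + 2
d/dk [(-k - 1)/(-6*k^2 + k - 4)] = (6*k^2 - k - (k + 1)*(12*k - 1) + 4)/(6*k^2 - k + 4)^2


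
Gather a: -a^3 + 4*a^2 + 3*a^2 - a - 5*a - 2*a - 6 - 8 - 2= -a^3 + 7*a^2 - 8*a - 16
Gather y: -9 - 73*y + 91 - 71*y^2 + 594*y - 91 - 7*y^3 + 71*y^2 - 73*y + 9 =-7*y^3 + 448*y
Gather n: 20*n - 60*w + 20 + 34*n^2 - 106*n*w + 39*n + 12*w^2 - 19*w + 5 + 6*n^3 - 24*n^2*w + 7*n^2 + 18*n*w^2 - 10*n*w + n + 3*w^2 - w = 6*n^3 + n^2*(41 - 24*w) + n*(18*w^2 - 116*w + 60) + 15*w^2 - 80*w + 25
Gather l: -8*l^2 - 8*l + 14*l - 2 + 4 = -8*l^2 + 6*l + 2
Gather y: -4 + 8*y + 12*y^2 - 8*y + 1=12*y^2 - 3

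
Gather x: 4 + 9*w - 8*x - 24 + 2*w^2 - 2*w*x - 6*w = 2*w^2 + 3*w + x*(-2*w - 8) - 20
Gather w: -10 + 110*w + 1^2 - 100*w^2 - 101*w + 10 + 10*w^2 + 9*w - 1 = -90*w^2 + 18*w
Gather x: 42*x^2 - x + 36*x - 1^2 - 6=42*x^2 + 35*x - 7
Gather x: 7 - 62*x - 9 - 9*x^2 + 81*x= -9*x^2 + 19*x - 2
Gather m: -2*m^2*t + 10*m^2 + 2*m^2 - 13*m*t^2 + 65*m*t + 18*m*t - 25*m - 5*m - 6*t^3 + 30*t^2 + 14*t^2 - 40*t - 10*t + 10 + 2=m^2*(12 - 2*t) + m*(-13*t^2 + 83*t - 30) - 6*t^3 + 44*t^2 - 50*t + 12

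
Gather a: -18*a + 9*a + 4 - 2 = 2 - 9*a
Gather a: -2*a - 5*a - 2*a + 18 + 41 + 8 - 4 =63 - 9*a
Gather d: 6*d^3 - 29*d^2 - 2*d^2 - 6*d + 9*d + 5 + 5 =6*d^3 - 31*d^2 + 3*d + 10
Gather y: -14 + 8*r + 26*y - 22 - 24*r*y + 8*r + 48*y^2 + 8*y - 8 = 16*r + 48*y^2 + y*(34 - 24*r) - 44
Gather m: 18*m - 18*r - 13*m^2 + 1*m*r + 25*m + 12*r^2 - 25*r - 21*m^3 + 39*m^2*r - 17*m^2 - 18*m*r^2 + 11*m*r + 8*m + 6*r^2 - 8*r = -21*m^3 + m^2*(39*r - 30) + m*(-18*r^2 + 12*r + 51) + 18*r^2 - 51*r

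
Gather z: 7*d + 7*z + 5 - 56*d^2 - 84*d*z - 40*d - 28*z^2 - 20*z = -56*d^2 - 33*d - 28*z^2 + z*(-84*d - 13) + 5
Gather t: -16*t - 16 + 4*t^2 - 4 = 4*t^2 - 16*t - 20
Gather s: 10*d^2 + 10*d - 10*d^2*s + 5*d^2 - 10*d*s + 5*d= 15*d^2 + 15*d + s*(-10*d^2 - 10*d)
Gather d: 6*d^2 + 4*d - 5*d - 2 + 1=6*d^2 - d - 1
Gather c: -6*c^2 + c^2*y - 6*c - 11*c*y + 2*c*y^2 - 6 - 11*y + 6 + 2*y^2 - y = c^2*(y - 6) + c*(2*y^2 - 11*y - 6) + 2*y^2 - 12*y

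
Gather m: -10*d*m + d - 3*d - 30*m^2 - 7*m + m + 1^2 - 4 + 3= -2*d - 30*m^2 + m*(-10*d - 6)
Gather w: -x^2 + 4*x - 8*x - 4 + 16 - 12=-x^2 - 4*x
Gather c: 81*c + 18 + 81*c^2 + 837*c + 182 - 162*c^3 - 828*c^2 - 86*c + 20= -162*c^3 - 747*c^2 + 832*c + 220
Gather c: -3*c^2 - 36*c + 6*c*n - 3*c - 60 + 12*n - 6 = -3*c^2 + c*(6*n - 39) + 12*n - 66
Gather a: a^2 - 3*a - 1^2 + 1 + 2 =a^2 - 3*a + 2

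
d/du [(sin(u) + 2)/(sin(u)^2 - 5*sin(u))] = (-cos(u) - 4/tan(u) + 10*cos(u)/sin(u)^2)/(sin(u) - 5)^2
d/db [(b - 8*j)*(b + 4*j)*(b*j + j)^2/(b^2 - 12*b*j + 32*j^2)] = 2*j^2*(b^3 - 4*b^2*j + b^2 - 16*b*j^2 - 8*b*j - 16*j^2 - 4*j)/(b^2 - 8*b*j + 16*j^2)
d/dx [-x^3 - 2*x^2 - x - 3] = -3*x^2 - 4*x - 1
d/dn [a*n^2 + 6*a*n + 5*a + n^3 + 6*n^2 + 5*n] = 2*a*n + 6*a + 3*n^2 + 12*n + 5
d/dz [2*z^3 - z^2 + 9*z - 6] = 6*z^2 - 2*z + 9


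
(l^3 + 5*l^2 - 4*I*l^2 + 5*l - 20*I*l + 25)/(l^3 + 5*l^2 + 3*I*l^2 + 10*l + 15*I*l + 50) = (l^2 - 4*I*l + 5)/(l^2 + 3*I*l + 10)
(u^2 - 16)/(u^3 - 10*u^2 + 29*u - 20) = (u + 4)/(u^2 - 6*u + 5)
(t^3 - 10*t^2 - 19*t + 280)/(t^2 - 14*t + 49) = (t^2 - 3*t - 40)/(t - 7)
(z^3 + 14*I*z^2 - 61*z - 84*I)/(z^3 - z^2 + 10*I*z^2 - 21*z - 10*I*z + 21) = (z + 4*I)/(z - 1)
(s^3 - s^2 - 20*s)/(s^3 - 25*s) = (s + 4)/(s + 5)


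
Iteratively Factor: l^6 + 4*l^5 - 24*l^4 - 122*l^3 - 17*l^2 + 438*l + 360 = (l + 1)*(l^5 + 3*l^4 - 27*l^3 - 95*l^2 + 78*l + 360) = (l - 5)*(l + 1)*(l^4 + 8*l^3 + 13*l^2 - 30*l - 72) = (l - 5)*(l + 1)*(l + 4)*(l^3 + 4*l^2 - 3*l - 18) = (l - 5)*(l + 1)*(l + 3)*(l + 4)*(l^2 + l - 6) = (l - 5)*(l - 2)*(l + 1)*(l + 3)*(l + 4)*(l + 3)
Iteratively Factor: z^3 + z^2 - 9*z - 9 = (z + 3)*(z^2 - 2*z - 3) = (z - 3)*(z + 3)*(z + 1)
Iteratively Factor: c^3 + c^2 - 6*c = (c - 2)*(c^2 + 3*c) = c*(c - 2)*(c + 3)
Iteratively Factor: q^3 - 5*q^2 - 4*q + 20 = (q + 2)*(q^2 - 7*q + 10) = (q - 2)*(q + 2)*(q - 5)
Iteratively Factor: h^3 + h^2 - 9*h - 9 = (h + 3)*(h^2 - 2*h - 3) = (h + 1)*(h + 3)*(h - 3)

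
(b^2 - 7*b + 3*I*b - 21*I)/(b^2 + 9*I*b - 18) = (b - 7)/(b + 6*I)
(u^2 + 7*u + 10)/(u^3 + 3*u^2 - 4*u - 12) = (u + 5)/(u^2 + u - 6)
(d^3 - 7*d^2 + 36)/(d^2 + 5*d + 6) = (d^2 - 9*d + 18)/(d + 3)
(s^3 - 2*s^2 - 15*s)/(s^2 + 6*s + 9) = s*(s - 5)/(s + 3)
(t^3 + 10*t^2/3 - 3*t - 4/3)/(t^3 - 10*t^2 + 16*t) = (3*t^3 + 10*t^2 - 9*t - 4)/(3*t*(t^2 - 10*t + 16))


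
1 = 1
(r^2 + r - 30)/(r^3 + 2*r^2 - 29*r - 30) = 1/(r + 1)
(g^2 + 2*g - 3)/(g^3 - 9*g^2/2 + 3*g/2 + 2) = 2*(g + 3)/(2*g^2 - 7*g - 4)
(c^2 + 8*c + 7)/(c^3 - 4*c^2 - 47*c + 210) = (c + 1)/(c^2 - 11*c + 30)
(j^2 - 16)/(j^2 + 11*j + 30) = (j^2 - 16)/(j^2 + 11*j + 30)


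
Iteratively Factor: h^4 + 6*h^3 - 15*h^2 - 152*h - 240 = (h - 5)*(h^3 + 11*h^2 + 40*h + 48) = (h - 5)*(h + 4)*(h^2 + 7*h + 12) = (h - 5)*(h + 4)^2*(h + 3)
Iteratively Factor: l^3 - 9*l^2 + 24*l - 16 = (l - 4)*(l^2 - 5*l + 4) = (l - 4)^2*(l - 1)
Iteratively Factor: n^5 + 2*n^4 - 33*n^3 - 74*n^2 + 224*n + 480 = (n + 4)*(n^4 - 2*n^3 - 25*n^2 + 26*n + 120) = (n - 3)*(n + 4)*(n^3 + n^2 - 22*n - 40) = (n - 3)*(n + 2)*(n + 4)*(n^2 - n - 20) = (n - 5)*(n - 3)*(n + 2)*(n + 4)*(n + 4)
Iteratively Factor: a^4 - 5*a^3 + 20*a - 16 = (a - 1)*(a^3 - 4*a^2 - 4*a + 16) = (a - 4)*(a - 1)*(a^2 - 4) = (a - 4)*(a - 1)*(a + 2)*(a - 2)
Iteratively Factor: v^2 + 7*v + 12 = (v + 3)*(v + 4)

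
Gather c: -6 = -6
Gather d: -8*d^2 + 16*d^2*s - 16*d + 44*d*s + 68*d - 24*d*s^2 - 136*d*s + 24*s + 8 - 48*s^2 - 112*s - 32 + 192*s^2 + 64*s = d^2*(16*s - 8) + d*(-24*s^2 - 92*s + 52) + 144*s^2 - 24*s - 24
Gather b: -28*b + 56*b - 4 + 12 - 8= 28*b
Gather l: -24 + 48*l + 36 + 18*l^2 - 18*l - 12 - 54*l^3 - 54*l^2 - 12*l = -54*l^3 - 36*l^2 + 18*l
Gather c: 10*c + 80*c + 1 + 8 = 90*c + 9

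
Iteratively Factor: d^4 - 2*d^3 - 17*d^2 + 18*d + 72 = (d - 4)*(d^3 + 2*d^2 - 9*d - 18) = (d - 4)*(d - 3)*(d^2 + 5*d + 6) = (d - 4)*(d - 3)*(d + 3)*(d + 2)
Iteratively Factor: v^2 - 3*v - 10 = (v - 5)*(v + 2)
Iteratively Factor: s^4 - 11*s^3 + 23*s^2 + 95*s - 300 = (s + 3)*(s^3 - 14*s^2 + 65*s - 100) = (s - 5)*(s + 3)*(s^2 - 9*s + 20) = (s - 5)*(s - 4)*(s + 3)*(s - 5)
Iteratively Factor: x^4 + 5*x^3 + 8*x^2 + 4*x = (x)*(x^3 + 5*x^2 + 8*x + 4) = x*(x + 1)*(x^2 + 4*x + 4) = x*(x + 1)*(x + 2)*(x + 2)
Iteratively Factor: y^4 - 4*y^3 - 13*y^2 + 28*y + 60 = (y + 2)*(y^3 - 6*y^2 - y + 30) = (y - 3)*(y + 2)*(y^2 - 3*y - 10) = (y - 5)*(y - 3)*(y + 2)*(y + 2)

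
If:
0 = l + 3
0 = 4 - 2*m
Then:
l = -3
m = 2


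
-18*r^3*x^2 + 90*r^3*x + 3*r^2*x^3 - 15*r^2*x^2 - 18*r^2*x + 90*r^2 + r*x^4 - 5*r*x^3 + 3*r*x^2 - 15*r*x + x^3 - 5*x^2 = (-3*r + x)*(6*r + x)*(x - 5)*(r*x + 1)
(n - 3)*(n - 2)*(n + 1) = n^3 - 4*n^2 + n + 6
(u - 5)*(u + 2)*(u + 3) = u^3 - 19*u - 30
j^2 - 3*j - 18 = (j - 6)*(j + 3)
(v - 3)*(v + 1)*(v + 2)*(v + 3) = v^4 + 3*v^3 - 7*v^2 - 27*v - 18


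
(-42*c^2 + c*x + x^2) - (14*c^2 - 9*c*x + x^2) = -56*c^2 + 10*c*x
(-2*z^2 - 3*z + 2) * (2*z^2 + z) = -4*z^4 - 8*z^3 + z^2 + 2*z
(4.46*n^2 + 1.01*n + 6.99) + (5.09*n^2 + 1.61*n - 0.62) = 9.55*n^2 + 2.62*n + 6.37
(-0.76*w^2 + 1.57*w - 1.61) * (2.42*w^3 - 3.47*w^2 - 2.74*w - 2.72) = -1.8392*w^5 + 6.4366*w^4 - 7.2617*w^3 + 3.3521*w^2 + 0.141*w + 4.3792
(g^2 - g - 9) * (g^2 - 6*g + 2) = g^4 - 7*g^3 - g^2 + 52*g - 18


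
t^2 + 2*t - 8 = (t - 2)*(t + 4)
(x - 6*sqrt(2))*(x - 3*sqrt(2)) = x^2 - 9*sqrt(2)*x + 36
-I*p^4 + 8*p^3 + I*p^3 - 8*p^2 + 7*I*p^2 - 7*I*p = p*(p + I)*(p + 7*I)*(-I*p + I)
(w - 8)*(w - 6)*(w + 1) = w^3 - 13*w^2 + 34*w + 48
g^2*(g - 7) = g^3 - 7*g^2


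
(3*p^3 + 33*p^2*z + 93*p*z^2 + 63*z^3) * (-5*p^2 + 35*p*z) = -15*p^5 - 60*p^4*z + 690*p^3*z^2 + 2940*p^2*z^3 + 2205*p*z^4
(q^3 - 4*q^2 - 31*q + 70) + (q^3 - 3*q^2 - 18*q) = 2*q^3 - 7*q^2 - 49*q + 70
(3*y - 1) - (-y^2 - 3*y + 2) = y^2 + 6*y - 3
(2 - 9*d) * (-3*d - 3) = 27*d^2 + 21*d - 6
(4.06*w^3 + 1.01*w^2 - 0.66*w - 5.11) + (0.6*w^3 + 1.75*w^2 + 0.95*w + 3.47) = 4.66*w^3 + 2.76*w^2 + 0.29*w - 1.64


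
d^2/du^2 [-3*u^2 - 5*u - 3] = -6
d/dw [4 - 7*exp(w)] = -7*exp(w)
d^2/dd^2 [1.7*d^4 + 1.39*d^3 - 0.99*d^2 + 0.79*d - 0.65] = 20.4*d^2 + 8.34*d - 1.98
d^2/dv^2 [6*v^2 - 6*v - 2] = 12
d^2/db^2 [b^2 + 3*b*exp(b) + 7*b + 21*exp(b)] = 3*b*exp(b) + 27*exp(b) + 2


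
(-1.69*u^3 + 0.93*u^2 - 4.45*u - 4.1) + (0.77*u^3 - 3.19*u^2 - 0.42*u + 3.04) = -0.92*u^3 - 2.26*u^2 - 4.87*u - 1.06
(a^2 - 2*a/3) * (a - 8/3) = a^3 - 10*a^2/3 + 16*a/9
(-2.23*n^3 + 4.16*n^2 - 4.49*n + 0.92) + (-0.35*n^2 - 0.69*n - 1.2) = -2.23*n^3 + 3.81*n^2 - 5.18*n - 0.28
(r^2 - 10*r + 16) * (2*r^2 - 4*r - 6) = 2*r^4 - 24*r^3 + 66*r^2 - 4*r - 96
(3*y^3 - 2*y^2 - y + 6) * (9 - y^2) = -3*y^5 + 2*y^4 + 28*y^3 - 24*y^2 - 9*y + 54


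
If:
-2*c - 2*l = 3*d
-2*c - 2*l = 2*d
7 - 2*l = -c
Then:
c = -7/3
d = 0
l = 7/3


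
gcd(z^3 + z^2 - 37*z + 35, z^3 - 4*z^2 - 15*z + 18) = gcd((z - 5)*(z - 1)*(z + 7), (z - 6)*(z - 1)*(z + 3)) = z - 1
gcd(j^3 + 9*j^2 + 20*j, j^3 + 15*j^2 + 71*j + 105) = j + 5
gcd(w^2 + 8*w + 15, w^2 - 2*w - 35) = w + 5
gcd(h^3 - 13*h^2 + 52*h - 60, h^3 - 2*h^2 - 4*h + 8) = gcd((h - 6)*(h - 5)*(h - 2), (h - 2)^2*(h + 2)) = h - 2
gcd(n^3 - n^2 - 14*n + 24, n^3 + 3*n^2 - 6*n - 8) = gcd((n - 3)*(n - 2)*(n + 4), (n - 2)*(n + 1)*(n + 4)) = n^2 + 2*n - 8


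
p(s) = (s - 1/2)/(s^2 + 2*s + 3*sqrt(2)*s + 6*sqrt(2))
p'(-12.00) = -0.02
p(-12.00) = -0.16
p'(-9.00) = -0.07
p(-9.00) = -0.29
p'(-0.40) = 0.29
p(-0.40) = -0.15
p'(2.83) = 0.01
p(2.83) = 0.07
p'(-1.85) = 49.18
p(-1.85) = -6.55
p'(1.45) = 0.03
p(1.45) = 0.05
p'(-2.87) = 0.35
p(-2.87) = 2.82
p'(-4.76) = -7.75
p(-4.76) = -3.68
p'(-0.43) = 0.31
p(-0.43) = -0.16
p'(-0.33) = 0.26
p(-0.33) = -0.13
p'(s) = (s - 1/2)*(-2*s - 3*sqrt(2) - 2)/(s^2 + 2*s + 3*sqrt(2)*s + 6*sqrt(2))^2 + 1/(s^2 + 2*s + 3*sqrt(2)*s + 6*sqrt(2)) = (s^2 + 2*s + 3*sqrt(2)*s - (2*s - 1)*(2*s + 2 + 3*sqrt(2))/2 + 6*sqrt(2))/(s^2 + 2*s + 3*sqrt(2)*s + 6*sqrt(2))^2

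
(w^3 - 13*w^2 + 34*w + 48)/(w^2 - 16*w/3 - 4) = 3*(w^2 - 7*w - 8)/(3*w + 2)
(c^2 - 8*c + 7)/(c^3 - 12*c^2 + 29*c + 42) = (c - 1)/(c^2 - 5*c - 6)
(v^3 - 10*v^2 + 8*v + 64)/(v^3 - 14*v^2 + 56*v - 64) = (v + 2)/(v - 2)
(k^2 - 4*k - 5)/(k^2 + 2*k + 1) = (k - 5)/(k + 1)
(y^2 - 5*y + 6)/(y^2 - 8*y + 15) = (y - 2)/(y - 5)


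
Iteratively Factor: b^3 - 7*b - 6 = (b + 2)*(b^2 - 2*b - 3) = (b - 3)*(b + 2)*(b + 1)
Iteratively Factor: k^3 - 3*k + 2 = (k + 2)*(k^2 - 2*k + 1) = (k - 1)*(k + 2)*(k - 1)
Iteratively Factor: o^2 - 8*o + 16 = (o - 4)*(o - 4)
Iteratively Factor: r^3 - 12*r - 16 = (r - 4)*(r^2 + 4*r + 4) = (r - 4)*(r + 2)*(r + 2)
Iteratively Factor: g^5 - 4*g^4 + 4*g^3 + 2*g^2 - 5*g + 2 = (g + 1)*(g^4 - 5*g^3 + 9*g^2 - 7*g + 2) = (g - 1)*(g + 1)*(g^3 - 4*g^2 + 5*g - 2) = (g - 1)^2*(g + 1)*(g^2 - 3*g + 2) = (g - 2)*(g - 1)^2*(g + 1)*(g - 1)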